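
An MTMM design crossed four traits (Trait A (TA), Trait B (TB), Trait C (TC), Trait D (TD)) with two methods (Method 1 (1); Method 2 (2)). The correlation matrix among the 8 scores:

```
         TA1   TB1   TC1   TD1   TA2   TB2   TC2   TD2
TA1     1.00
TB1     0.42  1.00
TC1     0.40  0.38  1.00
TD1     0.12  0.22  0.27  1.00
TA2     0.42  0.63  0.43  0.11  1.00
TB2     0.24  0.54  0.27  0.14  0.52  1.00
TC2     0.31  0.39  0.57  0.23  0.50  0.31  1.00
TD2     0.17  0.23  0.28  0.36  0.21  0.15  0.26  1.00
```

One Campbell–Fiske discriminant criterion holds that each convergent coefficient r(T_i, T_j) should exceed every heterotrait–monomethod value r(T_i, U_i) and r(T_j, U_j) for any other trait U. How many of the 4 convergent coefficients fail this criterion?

1

Convergent coefficients and their comparison sets:
TA (methods 1·2): 0.42 vs {0.42, 0.52, 0.40, 0.50, 0.12, 0.21} → fail.
TB (methods 1·2): 0.54 vs {0.42, 0.52, 0.38, 0.31, 0.22, 0.15} → pass.
TC (methods 1·2): 0.57 vs {0.40, 0.50, 0.38, 0.31, 0.27, 0.26} → pass.
TD (methods 1·2): 0.36 vs {0.12, 0.21, 0.22, 0.15, 0.27, 0.26} → pass.
1 of 4 fail.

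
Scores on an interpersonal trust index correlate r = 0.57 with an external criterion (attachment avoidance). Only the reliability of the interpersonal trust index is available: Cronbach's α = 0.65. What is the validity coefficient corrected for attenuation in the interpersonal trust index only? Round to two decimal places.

Single correction: r_c = r_obs / √r_xx = 0.57 / √0.65 = 0.57 / 0.8062 ≈ 0.71.

0.71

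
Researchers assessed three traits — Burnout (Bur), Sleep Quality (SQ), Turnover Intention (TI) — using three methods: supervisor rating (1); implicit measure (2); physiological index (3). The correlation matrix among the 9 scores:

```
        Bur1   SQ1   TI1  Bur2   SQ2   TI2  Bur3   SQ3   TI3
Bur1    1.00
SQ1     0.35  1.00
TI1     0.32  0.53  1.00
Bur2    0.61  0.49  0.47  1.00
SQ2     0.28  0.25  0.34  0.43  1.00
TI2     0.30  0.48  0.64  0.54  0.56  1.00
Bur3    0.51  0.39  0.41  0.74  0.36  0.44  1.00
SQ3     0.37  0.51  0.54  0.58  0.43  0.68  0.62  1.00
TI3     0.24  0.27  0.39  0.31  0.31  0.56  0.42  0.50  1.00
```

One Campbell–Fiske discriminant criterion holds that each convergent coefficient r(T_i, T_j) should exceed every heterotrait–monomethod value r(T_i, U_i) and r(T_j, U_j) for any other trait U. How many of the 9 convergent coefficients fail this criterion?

Each convergent coefficient versus the relevant comparison correlations:
Bur (methods 1·2): 0.61 vs {0.35, 0.43, 0.32, 0.54} → pass.
Bur (methods 1·3): 0.51 vs {0.35, 0.62, 0.32, 0.42} → fail.
Bur (methods 2·3): 0.74 vs {0.43, 0.62, 0.54, 0.42} → pass.
SQ (methods 1·2): 0.25 vs {0.35, 0.43, 0.53, 0.56} → fail.
SQ (methods 1·3): 0.51 vs {0.35, 0.62, 0.53, 0.50} → fail.
SQ (methods 2·3): 0.43 vs {0.43, 0.62, 0.56, 0.50} → fail.
TI (methods 1·2): 0.64 vs {0.32, 0.54, 0.53, 0.56} → pass.
TI (methods 1·3): 0.39 vs {0.32, 0.42, 0.53, 0.50} → fail.
TI (methods 2·3): 0.56 vs {0.54, 0.42, 0.56, 0.50} → fail.
6 of 9 fail.

6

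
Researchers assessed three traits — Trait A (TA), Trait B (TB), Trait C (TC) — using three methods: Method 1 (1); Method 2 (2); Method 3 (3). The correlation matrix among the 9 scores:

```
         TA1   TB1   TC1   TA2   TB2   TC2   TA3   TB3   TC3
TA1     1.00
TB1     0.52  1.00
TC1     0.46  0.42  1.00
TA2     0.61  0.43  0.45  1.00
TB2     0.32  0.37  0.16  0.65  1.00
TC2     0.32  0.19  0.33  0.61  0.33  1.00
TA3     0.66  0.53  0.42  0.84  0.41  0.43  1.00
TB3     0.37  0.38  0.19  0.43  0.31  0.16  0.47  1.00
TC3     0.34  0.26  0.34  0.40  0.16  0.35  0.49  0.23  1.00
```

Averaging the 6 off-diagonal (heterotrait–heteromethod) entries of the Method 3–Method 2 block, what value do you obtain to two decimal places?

HTHM values (method 3 × method 2): 0.41, 0.43, 0.43, 0.16, 0.40, 0.16; mean = 1.99/6 = 0.33.

0.33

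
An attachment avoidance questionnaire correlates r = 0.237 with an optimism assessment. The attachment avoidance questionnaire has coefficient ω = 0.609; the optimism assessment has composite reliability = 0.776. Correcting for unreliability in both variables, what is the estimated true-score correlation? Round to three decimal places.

r_true = r_obs / √(r_xx · r_yy) = 0.237 / √(0.609 × 0.776) = 0.237 / √0.472584 = 0.237 / 0.6874 ≈ 0.345.

0.345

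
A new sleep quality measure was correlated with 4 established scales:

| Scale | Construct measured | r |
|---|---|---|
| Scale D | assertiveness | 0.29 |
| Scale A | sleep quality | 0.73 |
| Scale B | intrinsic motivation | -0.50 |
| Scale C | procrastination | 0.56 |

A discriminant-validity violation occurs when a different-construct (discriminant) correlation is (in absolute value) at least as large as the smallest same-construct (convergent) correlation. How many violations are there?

0

Convergent (same construct = sleep quality): Scale A.
Smallest convergent = 0.73. Discriminant |r|: 0.29, 0.50, 0.56; count ≥ 0.73 → 0.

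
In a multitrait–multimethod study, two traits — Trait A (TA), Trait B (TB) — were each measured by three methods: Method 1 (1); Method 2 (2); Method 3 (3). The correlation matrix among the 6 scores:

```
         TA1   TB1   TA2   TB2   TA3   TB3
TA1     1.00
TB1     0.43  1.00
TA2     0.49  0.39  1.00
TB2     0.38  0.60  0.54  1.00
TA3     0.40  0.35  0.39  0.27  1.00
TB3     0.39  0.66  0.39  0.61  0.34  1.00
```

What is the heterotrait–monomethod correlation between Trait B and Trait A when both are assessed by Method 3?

0.34

Different traits, same method: r(TB3, TA3) = 0.34.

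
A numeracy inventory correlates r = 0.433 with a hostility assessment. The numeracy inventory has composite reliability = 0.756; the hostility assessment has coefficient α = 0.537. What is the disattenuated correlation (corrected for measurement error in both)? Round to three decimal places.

r_true = r_obs / √(r_xx · r_yy) = 0.433 / √(0.756 × 0.537) = 0.433 / √0.405972 = 0.433 / 0.6372 ≈ 0.680.

0.680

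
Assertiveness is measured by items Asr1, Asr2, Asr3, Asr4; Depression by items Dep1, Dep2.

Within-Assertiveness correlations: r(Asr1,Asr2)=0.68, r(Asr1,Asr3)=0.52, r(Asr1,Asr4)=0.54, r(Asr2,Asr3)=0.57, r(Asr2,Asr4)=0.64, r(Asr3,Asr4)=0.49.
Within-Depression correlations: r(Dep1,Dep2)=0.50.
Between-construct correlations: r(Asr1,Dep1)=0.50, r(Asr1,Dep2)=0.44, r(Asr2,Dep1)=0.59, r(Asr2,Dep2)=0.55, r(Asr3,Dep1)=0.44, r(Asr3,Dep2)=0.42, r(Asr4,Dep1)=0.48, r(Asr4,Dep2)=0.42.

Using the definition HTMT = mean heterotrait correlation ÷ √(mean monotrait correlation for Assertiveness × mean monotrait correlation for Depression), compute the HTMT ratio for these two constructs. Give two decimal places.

0.90

Mean between = 3.84/8 = 0.4800.
Mean within-Asr = 3.44/6 = 0.5733; mean within-Dep = 0.50/1 = 0.5000.
Geometric mean = √(0.5733 × 0.5000) = 0.5354.
HTMT = 0.4800 / 0.5354 = 0.90.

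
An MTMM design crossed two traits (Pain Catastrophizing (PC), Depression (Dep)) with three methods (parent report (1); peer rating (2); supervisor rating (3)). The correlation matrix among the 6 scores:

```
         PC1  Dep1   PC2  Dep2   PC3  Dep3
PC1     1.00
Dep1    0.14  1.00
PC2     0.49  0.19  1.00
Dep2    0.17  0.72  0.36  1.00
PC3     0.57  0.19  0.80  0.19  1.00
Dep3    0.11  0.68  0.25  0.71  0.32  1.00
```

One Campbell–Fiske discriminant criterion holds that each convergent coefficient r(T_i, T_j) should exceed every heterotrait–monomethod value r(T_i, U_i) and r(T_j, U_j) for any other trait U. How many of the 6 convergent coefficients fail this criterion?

Checking each validity diagonal entry against its comparison values:
PC (methods 1·2): 0.49 vs {0.14, 0.36} → pass.
PC (methods 1·3): 0.57 vs {0.14, 0.32} → pass.
PC (methods 2·3): 0.80 vs {0.36, 0.32} → pass.
Dep (methods 1·2): 0.72 vs {0.14, 0.36} → pass.
Dep (methods 1·3): 0.68 vs {0.14, 0.32} → pass.
Dep (methods 2·3): 0.71 vs {0.36, 0.32} → pass.
0 of 6 fail.

0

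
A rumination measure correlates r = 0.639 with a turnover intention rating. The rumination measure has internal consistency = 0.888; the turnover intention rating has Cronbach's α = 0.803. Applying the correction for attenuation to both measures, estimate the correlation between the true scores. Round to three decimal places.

0.757

r_true = r_obs / √(r_xx · r_yy) = 0.639 / √(0.888 × 0.803) = 0.639 / √0.713064 = 0.639 / 0.8444 ≈ 0.757.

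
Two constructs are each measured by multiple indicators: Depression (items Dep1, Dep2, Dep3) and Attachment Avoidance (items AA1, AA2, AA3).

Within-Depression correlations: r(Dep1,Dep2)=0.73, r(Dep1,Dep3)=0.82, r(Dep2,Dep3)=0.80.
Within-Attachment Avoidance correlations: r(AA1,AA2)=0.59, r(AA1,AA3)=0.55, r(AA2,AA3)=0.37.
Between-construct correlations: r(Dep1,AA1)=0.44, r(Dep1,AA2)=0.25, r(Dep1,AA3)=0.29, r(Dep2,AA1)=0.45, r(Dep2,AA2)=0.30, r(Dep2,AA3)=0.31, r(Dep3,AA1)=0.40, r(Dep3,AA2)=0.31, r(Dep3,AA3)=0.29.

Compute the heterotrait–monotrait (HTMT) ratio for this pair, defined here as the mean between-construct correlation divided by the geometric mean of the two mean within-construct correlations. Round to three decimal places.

0.538

Between-construct mean = 3.04/9 = 0.3378.
Mean within-Dep = 2.35/3 = 0.7833; mean within-AA = 1.51/3 = 0.5033.
Geometric mean = √(0.7833 × 0.5033) = 0.6279.
HTMT = 0.3378 / 0.6279 = 0.538.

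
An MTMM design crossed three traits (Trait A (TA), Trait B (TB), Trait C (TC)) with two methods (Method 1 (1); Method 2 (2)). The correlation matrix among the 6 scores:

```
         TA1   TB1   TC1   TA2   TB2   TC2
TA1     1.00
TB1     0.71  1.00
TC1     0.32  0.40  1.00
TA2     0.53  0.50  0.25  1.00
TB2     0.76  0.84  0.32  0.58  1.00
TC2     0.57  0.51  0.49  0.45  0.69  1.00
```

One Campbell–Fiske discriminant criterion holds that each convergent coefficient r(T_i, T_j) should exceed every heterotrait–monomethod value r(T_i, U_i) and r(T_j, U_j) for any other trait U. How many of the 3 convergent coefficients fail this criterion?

2

Checking each validity diagonal entry against its comparison values:
TA (methods 1·2): 0.53 vs {0.71, 0.58, 0.32, 0.45} → fail.
TB (methods 1·2): 0.84 vs {0.71, 0.58, 0.40, 0.69} → pass.
TC (methods 1·2): 0.49 vs {0.32, 0.45, 0.40, 0.69} → fail.
2 of 3 fail.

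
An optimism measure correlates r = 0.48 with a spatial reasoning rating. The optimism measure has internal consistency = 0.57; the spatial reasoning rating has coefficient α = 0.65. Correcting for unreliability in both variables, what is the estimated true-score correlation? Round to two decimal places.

0.79

r_true = r_obs / √(r_xx · r_yy) = 0.48 / √(0.57 × 0.65) = 0.48 / √0.3705 = 0.48 / 0.6087 ≈ 0.79.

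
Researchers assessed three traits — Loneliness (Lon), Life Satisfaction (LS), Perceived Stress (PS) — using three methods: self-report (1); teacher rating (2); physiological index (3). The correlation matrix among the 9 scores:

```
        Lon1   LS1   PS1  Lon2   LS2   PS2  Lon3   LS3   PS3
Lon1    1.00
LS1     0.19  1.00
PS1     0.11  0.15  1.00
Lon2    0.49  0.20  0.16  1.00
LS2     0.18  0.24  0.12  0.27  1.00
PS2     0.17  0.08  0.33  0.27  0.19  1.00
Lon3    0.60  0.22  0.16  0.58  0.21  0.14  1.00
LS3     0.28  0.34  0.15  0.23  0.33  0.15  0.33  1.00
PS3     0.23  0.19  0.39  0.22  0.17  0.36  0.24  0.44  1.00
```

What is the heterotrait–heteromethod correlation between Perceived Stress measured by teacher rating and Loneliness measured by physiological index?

0.14

Different traits and methods: r(PS2, Lon3) = 0.14.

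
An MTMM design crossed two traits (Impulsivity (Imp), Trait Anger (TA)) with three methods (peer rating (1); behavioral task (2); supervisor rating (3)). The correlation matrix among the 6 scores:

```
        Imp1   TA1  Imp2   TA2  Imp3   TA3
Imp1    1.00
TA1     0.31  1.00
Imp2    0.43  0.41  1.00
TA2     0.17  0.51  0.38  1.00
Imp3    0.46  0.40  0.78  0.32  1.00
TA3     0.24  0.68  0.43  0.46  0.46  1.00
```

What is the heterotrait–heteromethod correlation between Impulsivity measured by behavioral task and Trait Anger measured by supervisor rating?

Different traits and methods: r(Imp2, TA3) = 0.43.

0.43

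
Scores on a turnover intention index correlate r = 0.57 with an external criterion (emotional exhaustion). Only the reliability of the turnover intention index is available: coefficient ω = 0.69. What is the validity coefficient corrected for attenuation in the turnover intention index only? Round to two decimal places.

0.69

Single correction: r_c = r_obs / √r_xx = 0.57 / √0.69 = 0.57 / 0.8307 ≈ 0.69.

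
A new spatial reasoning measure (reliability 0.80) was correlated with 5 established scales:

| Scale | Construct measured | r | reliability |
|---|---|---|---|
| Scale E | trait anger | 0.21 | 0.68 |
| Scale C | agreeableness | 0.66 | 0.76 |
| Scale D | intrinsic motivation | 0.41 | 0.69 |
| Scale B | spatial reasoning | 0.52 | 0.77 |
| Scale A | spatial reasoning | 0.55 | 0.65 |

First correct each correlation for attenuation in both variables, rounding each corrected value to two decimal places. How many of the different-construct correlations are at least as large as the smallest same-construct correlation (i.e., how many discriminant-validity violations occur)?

1

Disattenuated r (r / √(r_scale · r_new)):
  Scale E (disc): 0.21 / √(0.68·0.80) = 0.28
  Scale C (disc): 0.66 / √(0.76·0.80) = 0.85
  Scale D (disc): 0.41 / √(0.69·0.80) = 0.55
  Scale B (conv): 0.52 / √(0.77·0.80) = 0.66
  Scale A (conv): 0.55 / √(0.65·0.80) = 0.76
Smallest convergent = 0.66. Discriminant values: 0.28, 0.85, 0.55; count ≥ 0.66 → 1.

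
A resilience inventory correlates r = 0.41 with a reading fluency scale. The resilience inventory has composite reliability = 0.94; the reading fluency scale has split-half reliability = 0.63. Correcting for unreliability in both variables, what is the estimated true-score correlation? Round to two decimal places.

0.53

r_true = r_obs / √(r_xx · r_yy) = 0.41 / √(0.94 × 0.63) = 0.41 / √0.5922 = 0.41 / 0.7695 ≈ 0.53.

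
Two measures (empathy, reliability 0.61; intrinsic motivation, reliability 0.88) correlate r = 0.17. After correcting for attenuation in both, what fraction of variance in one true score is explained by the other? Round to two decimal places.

Disattenuated r = 0.17 / √(0.61 × 0.88) = 0.17 / 0.7327 = 0.2320.
Shared true-score variance = 0.2320² = 0.0538 ≈ 0.05.

0.05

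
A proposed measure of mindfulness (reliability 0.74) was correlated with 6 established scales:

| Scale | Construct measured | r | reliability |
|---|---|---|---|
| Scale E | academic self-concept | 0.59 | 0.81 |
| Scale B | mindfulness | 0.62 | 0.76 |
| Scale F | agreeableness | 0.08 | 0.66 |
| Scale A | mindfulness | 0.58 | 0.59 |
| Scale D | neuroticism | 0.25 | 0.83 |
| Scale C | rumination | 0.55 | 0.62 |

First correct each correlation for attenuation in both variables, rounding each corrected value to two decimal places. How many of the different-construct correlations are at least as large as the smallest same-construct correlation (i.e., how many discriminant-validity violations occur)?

0

Disattenuated r (r / √(r_scale · r_new)):
  Scale E (disc): 0.59 / √(0.81·0.74) = 0.76
  Scale B (conv): 0.62 / √(0.76·0.74) = 0.83
  Scale F (disc): 0.08 / √(0.66·0.74) = 0.11
  Scale A (conv): 0.58 / √(0.59·0.74) = 0.88
  Scale D (disc): 0.25 / √(0.83·0.74) = 0.32
  Scale C (disc): 0.55 / √(0.62·0.74) = 0.81
Smallest convergent = 0.83. Discriminant values: 0.76, 0.11, 0.32, 0.81; count ≥ 0.83 → 0.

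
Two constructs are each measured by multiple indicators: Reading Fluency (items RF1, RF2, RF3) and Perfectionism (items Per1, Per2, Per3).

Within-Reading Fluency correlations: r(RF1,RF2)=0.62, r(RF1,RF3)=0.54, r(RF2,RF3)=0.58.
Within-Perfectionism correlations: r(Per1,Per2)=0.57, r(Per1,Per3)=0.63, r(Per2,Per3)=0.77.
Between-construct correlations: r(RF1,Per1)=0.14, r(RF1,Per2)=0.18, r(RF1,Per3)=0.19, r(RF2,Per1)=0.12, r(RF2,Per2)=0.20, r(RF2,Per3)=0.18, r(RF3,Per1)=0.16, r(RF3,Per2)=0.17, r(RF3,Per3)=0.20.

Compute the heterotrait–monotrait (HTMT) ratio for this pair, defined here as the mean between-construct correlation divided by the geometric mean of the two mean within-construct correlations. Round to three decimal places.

Between-construct mean = 1.54/9 = 0.1711.
Mean within-RF = 1.74/3 = 0.5800; mean within-Per = 1.97/3 = 0.6567.
Geometric mean = √(0.5800 × 0.6567) = 0.6172.
HTMT = 0.1711 / 0.6172 = 0.277.

0.277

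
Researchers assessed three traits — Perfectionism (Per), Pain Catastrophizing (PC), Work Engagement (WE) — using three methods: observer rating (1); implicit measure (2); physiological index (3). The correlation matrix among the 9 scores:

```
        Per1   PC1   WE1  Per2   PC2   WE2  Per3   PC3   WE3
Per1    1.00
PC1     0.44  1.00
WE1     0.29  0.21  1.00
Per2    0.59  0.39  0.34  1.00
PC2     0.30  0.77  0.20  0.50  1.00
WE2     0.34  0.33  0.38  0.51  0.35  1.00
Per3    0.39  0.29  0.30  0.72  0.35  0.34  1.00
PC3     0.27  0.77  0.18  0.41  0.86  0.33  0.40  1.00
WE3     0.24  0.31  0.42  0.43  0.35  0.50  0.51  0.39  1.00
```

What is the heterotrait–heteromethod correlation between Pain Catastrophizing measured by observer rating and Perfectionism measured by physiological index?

Different traits and methods: r(PC1, Per3) = 0.29.

0.29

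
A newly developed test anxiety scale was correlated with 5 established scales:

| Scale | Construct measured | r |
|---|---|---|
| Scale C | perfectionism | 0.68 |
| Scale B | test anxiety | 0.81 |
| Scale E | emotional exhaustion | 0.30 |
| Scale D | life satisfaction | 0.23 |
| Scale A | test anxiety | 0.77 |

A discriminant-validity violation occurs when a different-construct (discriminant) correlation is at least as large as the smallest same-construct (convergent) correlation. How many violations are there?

0

Convergent (same construct = test anxiety): Scale B, Scale A.
Smallest convergent = 0.77. Discriminant values: 0.68, 0.30, 0.23; count ≥ 0.77 → 0.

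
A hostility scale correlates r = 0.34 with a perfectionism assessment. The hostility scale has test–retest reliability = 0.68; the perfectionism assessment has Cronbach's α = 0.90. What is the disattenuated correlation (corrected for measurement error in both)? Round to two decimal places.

r_true = r_obs / √(r_xx · r_yy) = 0.34 / √(0.68 × 0.90) = 0.34 / √0.6120 = 0.34 / 0.7823 ≈ 0.43.

0.43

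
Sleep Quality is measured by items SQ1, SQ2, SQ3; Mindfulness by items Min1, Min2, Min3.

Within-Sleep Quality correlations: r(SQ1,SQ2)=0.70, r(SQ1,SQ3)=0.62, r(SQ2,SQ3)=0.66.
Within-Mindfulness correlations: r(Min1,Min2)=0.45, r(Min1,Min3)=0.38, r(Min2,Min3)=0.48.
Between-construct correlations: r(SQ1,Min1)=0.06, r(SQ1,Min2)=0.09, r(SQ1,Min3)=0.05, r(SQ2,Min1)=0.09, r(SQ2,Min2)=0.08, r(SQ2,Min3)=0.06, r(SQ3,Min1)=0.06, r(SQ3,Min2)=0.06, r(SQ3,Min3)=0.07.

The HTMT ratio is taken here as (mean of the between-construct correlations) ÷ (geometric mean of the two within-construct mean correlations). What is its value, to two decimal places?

0.13

Between-construct mean = 0.62/9 = 0.0689.
Mean within-SQ = 1.98/3 = 0.6600; mean within-Min = 1.31/3 = 0.4367.
Geometric mean = √(0.6600 × 0.4367) = 0.5369.
HTMT = 0.0689 / 0.5369 = 0.13.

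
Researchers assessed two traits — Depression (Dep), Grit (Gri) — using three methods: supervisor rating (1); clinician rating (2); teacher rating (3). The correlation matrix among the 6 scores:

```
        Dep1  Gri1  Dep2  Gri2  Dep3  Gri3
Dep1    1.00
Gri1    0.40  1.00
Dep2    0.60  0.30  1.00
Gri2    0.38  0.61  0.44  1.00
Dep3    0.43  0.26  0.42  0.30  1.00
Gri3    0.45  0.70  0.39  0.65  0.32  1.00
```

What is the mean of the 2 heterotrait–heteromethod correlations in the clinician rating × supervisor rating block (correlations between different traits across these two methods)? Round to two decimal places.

HTHM values (method 2 × method 1): 0.30, 0.38; mean = 0.68/2 = 0.34.

0.34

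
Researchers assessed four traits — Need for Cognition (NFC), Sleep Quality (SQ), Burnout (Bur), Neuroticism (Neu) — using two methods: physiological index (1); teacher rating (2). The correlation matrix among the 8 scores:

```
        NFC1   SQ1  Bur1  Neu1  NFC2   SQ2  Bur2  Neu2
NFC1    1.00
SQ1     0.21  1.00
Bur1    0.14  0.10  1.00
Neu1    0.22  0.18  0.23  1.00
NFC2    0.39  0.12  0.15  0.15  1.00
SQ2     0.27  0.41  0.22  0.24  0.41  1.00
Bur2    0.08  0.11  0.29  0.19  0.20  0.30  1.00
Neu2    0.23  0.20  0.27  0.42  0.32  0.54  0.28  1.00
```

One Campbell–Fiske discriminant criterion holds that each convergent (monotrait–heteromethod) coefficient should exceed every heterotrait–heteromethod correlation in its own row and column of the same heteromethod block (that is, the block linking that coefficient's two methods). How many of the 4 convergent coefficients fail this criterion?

Convergent coefficients and their comparison sets:
NFC (methods 1·2): 0.39 vs {0.27, 0.12, 0.08, 0.15, 0.23, 0.15} → pass.
SQ (methods 1·2): 0.41 vs {0.12, 0.27, 0.11, 0.22, 0.20, 0.24} → pass.
Bur (methods 1·2): 0.29 vs {0.15, 0.08, 0.22, 0.11, 0.27, 0.19} → pass.
Neu (methods 1·2): 0.42 vs {0.15, 0.23, 0.24, 0.20, 0.19, 0.27} → pass.
0 of 4 fail.

0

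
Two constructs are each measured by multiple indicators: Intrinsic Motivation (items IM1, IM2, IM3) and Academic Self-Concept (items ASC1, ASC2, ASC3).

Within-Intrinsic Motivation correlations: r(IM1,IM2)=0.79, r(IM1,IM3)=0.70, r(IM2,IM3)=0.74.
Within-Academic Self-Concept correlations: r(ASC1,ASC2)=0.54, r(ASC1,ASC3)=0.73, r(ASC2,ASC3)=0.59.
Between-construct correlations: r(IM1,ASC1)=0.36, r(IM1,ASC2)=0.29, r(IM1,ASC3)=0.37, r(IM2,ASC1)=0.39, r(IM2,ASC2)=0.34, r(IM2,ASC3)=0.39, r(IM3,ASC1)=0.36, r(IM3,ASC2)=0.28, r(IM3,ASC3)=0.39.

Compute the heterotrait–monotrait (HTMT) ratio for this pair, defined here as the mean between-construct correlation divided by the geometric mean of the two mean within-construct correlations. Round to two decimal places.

0.52

Mean heterotrait r = 3.17/9 = 0.3522.
Mean within-IM = 2.23/3 = 0.7433; mean within-ASC = 1.86/3 = 0.6200.
Geometric mean = √(0.7433 × 0.6200) = 0.6789.
HTMT = 0.3522 / 0.6789 = 0.52.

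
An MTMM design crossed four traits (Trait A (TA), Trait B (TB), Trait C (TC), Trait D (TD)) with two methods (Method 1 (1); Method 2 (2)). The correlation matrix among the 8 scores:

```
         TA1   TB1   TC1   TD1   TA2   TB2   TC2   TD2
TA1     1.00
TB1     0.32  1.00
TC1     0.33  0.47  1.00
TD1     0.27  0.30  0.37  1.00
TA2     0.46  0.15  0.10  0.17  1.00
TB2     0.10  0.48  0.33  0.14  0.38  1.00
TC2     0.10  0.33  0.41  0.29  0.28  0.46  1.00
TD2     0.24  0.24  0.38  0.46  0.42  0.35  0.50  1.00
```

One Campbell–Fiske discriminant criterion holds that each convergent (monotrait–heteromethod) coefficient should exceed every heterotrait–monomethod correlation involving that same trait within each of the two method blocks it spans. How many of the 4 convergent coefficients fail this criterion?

Convergent coefficients and their comparison sets:
TA (methods 1·2): 0.46 vs {0.32, 0.38, 0.33, 0.28, 0.27, 0.42} → pass.
TB (methods 1·2): 0.48 vs {0.32, 0.38, 0.47, 0.46, 0.30, 0.35} → pass.
TC (methods 1·2): 0.41 vs {0.33, 0.28, 0.47, 0.46, 0.37, 0.50} → fail.
TD (methods 1·2): 0.46 vs {0.27, 0.42, 0.30, 0.35, 0.37, 0.50} → fail.
2 of 4 fail.

2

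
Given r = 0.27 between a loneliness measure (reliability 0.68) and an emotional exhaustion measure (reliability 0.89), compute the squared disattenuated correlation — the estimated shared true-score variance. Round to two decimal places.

0.12

Disattenuated r = 0.27 / √(0.68 × 0.89) = 0.27 / 0.7779 = 0.3471.
Shared true-score variance = 0.3471² = 0.1205 ≈ 0.12.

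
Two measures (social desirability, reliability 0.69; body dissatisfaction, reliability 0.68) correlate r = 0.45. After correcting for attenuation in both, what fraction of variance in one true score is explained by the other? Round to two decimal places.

Disattenuated r = 0.45 / √(0.69 × 0.68) = 0.45 / 0.6850 = 0.6569.
Shared true-score variance = 0.6569² = 0.4315 ≈ 0.43.

0.43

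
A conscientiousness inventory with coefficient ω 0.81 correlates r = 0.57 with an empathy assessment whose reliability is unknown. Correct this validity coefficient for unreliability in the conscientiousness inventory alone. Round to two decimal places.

0.63

Single correction: r_c = r_obs / √r_xx = 0.57 / √0.81 = 0.57 / 0.9000 ≈ 0.63.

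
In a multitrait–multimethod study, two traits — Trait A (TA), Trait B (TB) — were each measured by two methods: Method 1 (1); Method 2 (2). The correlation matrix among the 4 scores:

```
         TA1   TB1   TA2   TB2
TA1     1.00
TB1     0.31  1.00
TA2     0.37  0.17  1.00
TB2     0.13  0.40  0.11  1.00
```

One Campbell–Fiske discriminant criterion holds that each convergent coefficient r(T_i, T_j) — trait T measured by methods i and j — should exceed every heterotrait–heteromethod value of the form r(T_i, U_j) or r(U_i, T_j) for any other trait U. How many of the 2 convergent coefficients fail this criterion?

Convergent coefficients and their comparison sets:
TA (methods 1·2): 0.37 vs {0.13, 0.17} → pass.
TB (methods 1·2): 0.40 vs {0.17, 0.13} → pass.
0 of 2 fail.

0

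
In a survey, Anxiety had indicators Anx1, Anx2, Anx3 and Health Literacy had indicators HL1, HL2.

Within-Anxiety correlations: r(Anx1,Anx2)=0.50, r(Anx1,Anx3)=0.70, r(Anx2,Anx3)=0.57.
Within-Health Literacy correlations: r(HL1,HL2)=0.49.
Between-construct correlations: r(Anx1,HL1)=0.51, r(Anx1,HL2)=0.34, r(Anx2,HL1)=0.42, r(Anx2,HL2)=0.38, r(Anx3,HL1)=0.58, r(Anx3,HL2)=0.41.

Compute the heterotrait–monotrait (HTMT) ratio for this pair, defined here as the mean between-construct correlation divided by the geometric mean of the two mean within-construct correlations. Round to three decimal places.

Mean heterotrait r = 2.64/6 = 0.4400.
Mean within-Anx = 1.77/3 = 0.5900; mean within-HL = 0.49/1 = 0.4900.
Geometric mean = √(0.5900 × 0.4900) = 0.5377.
HTMT = 0.4400 / 0.5377 = 0.818.

0.818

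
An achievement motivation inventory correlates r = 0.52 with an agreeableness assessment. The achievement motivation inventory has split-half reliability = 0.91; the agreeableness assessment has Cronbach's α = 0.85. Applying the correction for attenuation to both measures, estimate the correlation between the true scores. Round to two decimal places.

r_true = r_obs / √(r_xx · r_yy) = 0.52 / √(0.91 × 0.85) = 0.52 / √0.7735 = 0.52 / 0.8795 ≈ 0.59.

0.59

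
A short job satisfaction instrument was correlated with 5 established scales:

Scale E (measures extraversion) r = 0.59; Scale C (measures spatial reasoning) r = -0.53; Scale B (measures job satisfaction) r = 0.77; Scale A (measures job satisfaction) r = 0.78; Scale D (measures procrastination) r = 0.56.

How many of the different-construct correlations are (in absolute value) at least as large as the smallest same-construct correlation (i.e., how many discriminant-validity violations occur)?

Convergent (same construct = job satisfaction): Scale B, Scale A.
Smallest convergent = 0.77. Discriminant |r|: 0.59, 0.53, 0.56; count ≥ 0.77 → 0.

0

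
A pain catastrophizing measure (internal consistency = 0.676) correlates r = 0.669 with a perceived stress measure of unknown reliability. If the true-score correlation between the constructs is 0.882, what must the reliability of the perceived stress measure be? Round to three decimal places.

r_true = r_obs / √(r_xx · r_yy) ⇒ 0.882 = 0.669 / √(0.676 · r_yy).
√(0.676 · r_yy) = 0.669 / 0.882 = 0.7585; 0.676 · r_yy = 0.5753; r_yy = 0.5753 / 0.676 ≈ 0.851.

0.851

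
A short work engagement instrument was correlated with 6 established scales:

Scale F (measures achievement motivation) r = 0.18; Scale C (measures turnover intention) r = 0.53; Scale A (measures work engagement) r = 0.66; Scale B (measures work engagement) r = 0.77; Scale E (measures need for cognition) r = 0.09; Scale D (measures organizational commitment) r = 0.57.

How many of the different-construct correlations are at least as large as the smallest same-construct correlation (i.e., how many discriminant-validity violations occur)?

0

Convergent (same construct = work engagement): Scale A, Scale B.
Smallest convergent = 0.66. Discriminant values: 0.18, 0.53, 0.09, 0.57; count ≥ 0.66 → 0.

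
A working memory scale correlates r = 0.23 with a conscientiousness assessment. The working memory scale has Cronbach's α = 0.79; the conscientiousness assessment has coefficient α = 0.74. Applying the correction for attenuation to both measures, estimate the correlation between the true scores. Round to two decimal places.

r_true = r_obs / √(r_xx · r_yy) = 0.23 / √(0.79 × 0.74) = 0.23 / √0.5846 = 0.23 / 0.7646 ≈ 0.30.

0.30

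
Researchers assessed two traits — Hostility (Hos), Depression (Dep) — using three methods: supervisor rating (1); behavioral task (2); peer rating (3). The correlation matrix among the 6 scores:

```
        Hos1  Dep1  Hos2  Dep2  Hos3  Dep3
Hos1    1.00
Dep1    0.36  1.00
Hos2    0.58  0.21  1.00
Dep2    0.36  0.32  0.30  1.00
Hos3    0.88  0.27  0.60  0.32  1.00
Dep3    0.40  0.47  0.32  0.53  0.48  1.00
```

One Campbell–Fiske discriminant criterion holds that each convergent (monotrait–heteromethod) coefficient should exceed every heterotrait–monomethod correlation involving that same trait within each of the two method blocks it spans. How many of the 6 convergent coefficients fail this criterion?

Checking each validity diagonal entry against its comparison values:
Hos (methods 1·2): 0.58 vs {0.36, 0.30} → pass.
Hos (methods 1·3): 0.88 vs {0.36, 0.48} → pass.
Hos (methods 2·3): 0.60 vs {0.30, 0.48} → pass.
Dep (methods 1·2): 0.32 vs {0.36, 0.30} → fail.
Dep (methods 1·3): 0.47 vs {0.36, 0.48} → fail.
Dep (methods 2·3): 0.53 vs {0.30, 0.48} → pass.
2 of 6 fail.

2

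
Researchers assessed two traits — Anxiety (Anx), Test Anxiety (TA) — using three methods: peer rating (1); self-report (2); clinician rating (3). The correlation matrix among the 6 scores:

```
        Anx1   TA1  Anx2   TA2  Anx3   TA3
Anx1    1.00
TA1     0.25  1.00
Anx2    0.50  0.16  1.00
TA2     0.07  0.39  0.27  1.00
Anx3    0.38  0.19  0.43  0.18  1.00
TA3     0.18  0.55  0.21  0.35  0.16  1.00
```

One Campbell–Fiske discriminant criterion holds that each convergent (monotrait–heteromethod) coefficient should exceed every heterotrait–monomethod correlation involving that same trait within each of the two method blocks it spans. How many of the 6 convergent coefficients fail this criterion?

Each convergent coefficient versus the relevant comparison correlations:
Anx (methods 1·2): 0.50 vs {0.25, 0.27} → pass.
Anx (methods 1·3): 0.38 vs {0.25, 0.16} → pass.
Anx (methods 2·3): 0.43 vs {0.27, 0.16} → pass.
TA (methods 1·2): 0.39 vs {0.25, 0.27} → pass.
TA (methods 1·3): 0.55 vs {0.25, 0.16} → pass.
TA (methods 2·3): 0.35 vs {0.27, 0.16} → pass.
0 of 6 fail.

0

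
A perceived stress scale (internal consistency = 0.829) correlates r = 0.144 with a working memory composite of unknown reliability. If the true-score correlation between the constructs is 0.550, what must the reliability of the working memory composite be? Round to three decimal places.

0.083

r_true = r_obs / √(r_xx · r_yy) ⇒ 0.550 = 0.144 / √(0.829 · r_yy).
√(0.829 · r_yy) = 0.144 / 0.550 = 0.2618; 0.829 · r_yy = 0.0685; r_yy = 0.0685 / 0.829 ≈ 0.083.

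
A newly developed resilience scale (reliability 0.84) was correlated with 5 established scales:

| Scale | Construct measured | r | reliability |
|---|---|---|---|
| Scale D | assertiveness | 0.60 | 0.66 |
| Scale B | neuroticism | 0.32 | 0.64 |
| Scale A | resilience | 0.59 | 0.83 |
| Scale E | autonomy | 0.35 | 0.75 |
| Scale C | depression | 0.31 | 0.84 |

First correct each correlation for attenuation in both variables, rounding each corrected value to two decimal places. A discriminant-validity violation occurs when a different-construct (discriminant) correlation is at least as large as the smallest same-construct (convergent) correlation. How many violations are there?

Disattenuated r (r / √(r_scale · r_new)):
  Scale D (disc): 0.60 / √(0.66·0.84) = 0.81
  Scale B (disc): 0.32 / √(0.64·0.84) = 0.44
  Scale A (conv): 0.59 / √(0.83·0.84) = 0.71
  Scale E (disc): 0.35 / √(0.75·0.84) = 0.44
  Scale C (disc): 0.31 / √(0.84·0.84) = 0.37
Smallest convergent = 0.71. Discriminant values: 0.81, 0.44, 0.44, 0.37; count ≥ 0.71 → 1.

1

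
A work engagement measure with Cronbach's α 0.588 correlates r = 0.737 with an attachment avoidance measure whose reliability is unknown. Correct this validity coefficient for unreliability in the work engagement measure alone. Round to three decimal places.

0.961

Single correction: r_c = r_obs / √r_xx = 0.737 / √0.588 = 0.737 / 0.7668 ≈ 0.961.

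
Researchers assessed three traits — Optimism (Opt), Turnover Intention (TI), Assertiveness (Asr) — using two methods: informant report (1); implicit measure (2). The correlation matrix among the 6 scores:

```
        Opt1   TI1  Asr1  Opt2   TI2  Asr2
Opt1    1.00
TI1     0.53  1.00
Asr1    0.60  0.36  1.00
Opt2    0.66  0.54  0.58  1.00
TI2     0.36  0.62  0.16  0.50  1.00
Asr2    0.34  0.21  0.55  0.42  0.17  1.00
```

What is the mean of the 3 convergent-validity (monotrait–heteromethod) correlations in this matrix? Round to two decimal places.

0.61

Convergent values: 0.66, 0.62, 0.55; mean = 1.83/3 = 0.61.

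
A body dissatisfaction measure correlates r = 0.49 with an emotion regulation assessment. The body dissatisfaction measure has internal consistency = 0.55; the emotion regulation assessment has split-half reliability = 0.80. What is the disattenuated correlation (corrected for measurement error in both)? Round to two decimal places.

r_true = r_obs / √(r_xx · r_yy) = 0.49 / √(0.55 × 0.80) = 0.49 / √0.4400 = 0.49 / 0.6633 ≈ 0.74.

0.74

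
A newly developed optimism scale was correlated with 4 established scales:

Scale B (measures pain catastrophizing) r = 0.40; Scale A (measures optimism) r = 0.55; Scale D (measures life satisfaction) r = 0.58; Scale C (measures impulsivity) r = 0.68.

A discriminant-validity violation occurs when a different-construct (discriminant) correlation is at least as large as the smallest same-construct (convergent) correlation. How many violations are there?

Convergent (same construct = optimism): Scale A.
Smallest convergent = 0.55. Discriminant values: 0.40, 0.58, 0.68; count ≥ 0.55 → 2.

2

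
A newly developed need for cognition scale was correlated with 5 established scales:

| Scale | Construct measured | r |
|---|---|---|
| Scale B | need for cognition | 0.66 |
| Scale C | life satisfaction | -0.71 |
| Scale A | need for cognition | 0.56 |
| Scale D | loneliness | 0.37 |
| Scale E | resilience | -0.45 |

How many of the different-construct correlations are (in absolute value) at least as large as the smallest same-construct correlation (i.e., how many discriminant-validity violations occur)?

1

Convergent (same construct = need for cognition): Scale B, Scale A.
Smallest convergent = 0.56. Discriminant |r|: 0.71, 0.37, 0.45; count ≥ 0.56 → 1.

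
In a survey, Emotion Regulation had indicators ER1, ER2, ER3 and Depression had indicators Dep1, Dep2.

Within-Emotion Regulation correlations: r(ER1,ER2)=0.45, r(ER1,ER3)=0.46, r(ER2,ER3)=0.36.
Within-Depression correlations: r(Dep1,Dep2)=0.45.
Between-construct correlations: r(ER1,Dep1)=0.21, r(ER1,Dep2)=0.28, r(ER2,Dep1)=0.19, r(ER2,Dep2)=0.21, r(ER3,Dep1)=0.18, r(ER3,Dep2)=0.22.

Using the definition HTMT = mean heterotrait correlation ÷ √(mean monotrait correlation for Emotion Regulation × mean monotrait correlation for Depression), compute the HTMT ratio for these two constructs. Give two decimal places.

0.49

Between-construct mean = 1.29/6 = 0.2150.
Mean within-ER = 1.27/3 = 0.4233; mean within-Dep = 0.45/1 = 0.4500.
Geometric mean = √(0.4233 × 0.4500) = 0.4364.
HTMT = 0.2150 / 0.4364 = 0.49.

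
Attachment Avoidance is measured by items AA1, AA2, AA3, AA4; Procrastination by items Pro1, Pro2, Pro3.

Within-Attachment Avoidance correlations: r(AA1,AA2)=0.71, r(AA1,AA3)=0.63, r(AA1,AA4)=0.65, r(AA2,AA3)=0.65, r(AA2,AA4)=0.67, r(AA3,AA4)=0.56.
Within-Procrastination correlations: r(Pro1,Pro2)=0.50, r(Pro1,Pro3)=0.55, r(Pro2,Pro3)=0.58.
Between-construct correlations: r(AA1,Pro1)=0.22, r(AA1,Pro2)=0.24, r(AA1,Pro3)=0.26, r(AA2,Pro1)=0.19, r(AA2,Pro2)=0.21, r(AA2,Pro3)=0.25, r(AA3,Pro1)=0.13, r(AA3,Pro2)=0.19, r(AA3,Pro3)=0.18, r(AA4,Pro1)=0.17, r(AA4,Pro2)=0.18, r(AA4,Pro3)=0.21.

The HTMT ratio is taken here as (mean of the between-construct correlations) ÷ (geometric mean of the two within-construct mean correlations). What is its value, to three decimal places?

Mean heterotrait r = 2.43/12 = 0.2025.
Mean within-AA = 3.87/6 = 0.6450; mean within-Pro = 1.63/3 = 0.5433.
Geometric mean = √(0.6450 × 0.5433) = 0.5920.
HTMT = 0.2025 / 0.5920 = 0.342.

0.342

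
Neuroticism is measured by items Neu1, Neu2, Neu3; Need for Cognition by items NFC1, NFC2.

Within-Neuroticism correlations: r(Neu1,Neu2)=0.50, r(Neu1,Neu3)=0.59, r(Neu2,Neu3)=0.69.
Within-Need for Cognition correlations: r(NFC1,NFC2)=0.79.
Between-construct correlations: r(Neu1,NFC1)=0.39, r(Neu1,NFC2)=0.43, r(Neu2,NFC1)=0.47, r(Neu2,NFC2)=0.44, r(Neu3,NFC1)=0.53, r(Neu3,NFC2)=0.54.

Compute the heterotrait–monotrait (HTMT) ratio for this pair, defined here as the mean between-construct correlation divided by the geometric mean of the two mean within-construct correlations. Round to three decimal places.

Mean heterotrait r = 2.80/6 = 0.4667.
Mean within-Neu = 1.78/3 = 0.5933; mean within-NFC = 0.79/1 = 0.7900.
Geometric mean = √(0.5933 × 0.7900) = 0.6846.
HTMT = 0.4667 / 0.6846 = 0.682.

0.682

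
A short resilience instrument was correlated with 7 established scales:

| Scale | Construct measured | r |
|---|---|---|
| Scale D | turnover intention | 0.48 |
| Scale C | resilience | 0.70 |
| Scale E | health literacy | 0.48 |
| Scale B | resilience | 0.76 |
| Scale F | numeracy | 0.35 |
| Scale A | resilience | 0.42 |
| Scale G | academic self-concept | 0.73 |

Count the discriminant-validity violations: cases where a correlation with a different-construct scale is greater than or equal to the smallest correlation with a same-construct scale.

Convergent (same construct = resilience): Scale C, Scale B, Scale A.
Smallest convergent = 0.42. Discriminant values: 0.48, 0.48, 0.35, 0.73; count ≥ 0.42 → 3.

3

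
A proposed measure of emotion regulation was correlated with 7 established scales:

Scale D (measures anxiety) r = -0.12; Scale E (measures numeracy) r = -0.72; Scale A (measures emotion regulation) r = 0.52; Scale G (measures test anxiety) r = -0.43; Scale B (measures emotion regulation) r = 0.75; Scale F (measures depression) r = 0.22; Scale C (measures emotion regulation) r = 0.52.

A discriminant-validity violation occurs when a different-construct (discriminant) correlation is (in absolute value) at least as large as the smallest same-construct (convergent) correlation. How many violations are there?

Convergent (same construct = emotion regulation): Scale A, Scale B, Scale C.
Smallest convergent = 0.52. Discriminant |r|: 0.12, 0.72, 0.43, 0.22; count ≥ 0.52 → 1.

1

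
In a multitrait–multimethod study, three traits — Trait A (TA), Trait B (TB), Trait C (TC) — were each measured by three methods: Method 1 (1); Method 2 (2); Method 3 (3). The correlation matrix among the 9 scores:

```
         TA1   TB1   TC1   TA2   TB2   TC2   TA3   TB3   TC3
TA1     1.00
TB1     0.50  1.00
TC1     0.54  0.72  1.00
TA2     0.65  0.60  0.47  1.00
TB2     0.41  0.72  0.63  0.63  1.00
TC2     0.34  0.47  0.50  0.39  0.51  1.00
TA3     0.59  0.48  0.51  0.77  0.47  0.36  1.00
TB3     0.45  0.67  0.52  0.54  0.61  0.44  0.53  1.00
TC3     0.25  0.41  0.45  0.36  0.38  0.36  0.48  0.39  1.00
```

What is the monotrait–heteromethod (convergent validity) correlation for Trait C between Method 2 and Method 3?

Same trait (TC), different methods: r(TC2, TC3) = 0.36.

0.36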